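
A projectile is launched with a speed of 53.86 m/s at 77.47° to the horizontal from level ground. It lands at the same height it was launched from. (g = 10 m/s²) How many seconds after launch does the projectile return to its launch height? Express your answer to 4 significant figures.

10.52 s

Vertical component: v_y = 53.86 sin 77.47° = 52.577 m/s.
For a projectile landing at launch height, time of flight is t = 2 v_y / g = 2 × 52.577 / 10 = 10.52 s.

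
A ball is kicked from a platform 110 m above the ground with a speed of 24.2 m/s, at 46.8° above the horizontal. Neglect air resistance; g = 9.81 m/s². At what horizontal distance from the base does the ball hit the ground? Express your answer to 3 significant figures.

Components: v_x = 24.2 cos 46.8° = 16.57 m/s, v_y = 24.2 sin 46.8° = 17.64 m/s.
Vertical: 0 = 110 + 17.64 t − ½(9.81) t² ⇒ 4.905 t² − 17.64 t − 110 = 0.
t = [17.64 + √(311.2 + 2158)] / 9.810 = 6.864 s.
Horizontal: R = v_x · t = 16.57 × 6.864 = 114 m.

114 m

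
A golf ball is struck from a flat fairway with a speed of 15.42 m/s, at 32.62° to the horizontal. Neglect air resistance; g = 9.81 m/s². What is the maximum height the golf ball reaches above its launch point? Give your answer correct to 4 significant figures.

3.522 m

Vertical component of launch velocity: v_y = 15.42 sin 32.62° = 8.3124 m/s.
At the highest point the vertical velocity is zero, so v_y² = 2 g h_max.
h_max = (8.3124)² / (2 × 9.81) = 69.096 / 19.62 = 3.522 m.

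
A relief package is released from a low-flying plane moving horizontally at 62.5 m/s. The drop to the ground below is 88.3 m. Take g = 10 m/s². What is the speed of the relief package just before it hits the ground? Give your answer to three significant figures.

75.3 m/s

Fall time: t = √(2 × 88.3 / 10) = 4.202 s.
At impact: v_x = 62.5 m/s (unchanged), v_y = g t = 10 × 4.202 = 42.02 m/s.
Speed = √(v_x² + v_y²) = √(3906 + 1766) = 75.3 m/s.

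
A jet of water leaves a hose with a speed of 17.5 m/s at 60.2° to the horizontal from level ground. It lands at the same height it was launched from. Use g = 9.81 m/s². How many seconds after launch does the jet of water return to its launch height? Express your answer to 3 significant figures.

3.10 s

Vertical component: v_y = 17.5 sin 60.2° = 15.19 m/s.
For a projectile landing at launch height, time of flight is t = 2 v_y / g = 2 × 15.19 / 9.81 = 3.10 s.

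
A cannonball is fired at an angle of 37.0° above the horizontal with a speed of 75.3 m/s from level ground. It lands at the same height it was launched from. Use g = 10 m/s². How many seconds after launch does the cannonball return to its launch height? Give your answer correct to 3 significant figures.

Vertical component: v_y = 75.3 sin 37.0° = 45.32 m/s.
For a projectile landing at launch height, time of flight is t = 2 v_y / g = 2 × 45.32 / 10 = 9.06 s.

9.06 s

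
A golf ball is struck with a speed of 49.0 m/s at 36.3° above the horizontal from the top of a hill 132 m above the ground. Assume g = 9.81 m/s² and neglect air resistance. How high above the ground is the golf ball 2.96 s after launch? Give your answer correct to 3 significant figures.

175 m

v_y0 = 49.0 sin 36.3° = 29.01 m/s.
y(t) = 132 + v_y0 t − ½ g t² = 132 + 29.01×2.96 − ½×9.81×2.96² = 175 m.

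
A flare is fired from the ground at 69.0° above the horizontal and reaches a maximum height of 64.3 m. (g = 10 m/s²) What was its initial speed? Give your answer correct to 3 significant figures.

At maximum height v_y = 0, so (v₀ sin θ)² = 2 g H.
v₀ sin 69.0° = √(2 × 10 × 64.3) = 35.86 m/s.
v₀ = 35.86 / sin 69.0° = 35.86 / 0.9336 = 38.4 m/s.

38.4 m/s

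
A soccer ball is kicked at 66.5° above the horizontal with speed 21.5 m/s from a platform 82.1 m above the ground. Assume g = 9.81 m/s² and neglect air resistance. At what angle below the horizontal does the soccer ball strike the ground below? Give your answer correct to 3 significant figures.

79.1°

v_x = 21.5 cos 66.5° = 8.573 m/s.
At impact |v_y| = √(v_y0² + 2 g h) = √(19.72² + 2×9.81×82.1) = 44.72 m/s.
Angle below horizontal = arctan(|v_y| / v_x) = arctan(44.72 / 8.573) = 79.1°.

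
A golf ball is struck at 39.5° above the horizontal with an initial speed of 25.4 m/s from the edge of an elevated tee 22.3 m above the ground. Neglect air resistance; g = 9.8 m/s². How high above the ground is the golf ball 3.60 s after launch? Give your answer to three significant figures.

v_y0 = 25.4 sin 39.5° = 16.16 m/s.
y(t) = 22.3 + v_y0 t − ½ g t² = 22.3 + 16.16×3.60 − ½×9.8×3.60² = 17.0 m.

17.0 m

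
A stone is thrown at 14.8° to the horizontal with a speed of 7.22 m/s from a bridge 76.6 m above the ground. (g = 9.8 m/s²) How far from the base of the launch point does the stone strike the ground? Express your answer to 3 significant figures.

28.9 m

Components: v_x = 7.22 cos 14.8° = 6.980 m/s, v_y = 7.22 sin 14.8° = 1.844 m/s.
Vertical: 0 = 76.6 + 1.844 t − ½(9.8) t² ⇒ 4.900 t² − 1.844 t − 76.6 = 0.
t = [1.844 + √(3.400 + 1501)] / 9.800 = 4.146 s.
Horizontal: R = v_x · t = 6.980 × 4.146 = 28.9 m.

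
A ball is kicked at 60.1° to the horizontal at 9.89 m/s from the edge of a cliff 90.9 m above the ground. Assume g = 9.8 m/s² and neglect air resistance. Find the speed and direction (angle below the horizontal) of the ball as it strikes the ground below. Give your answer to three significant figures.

v_x = 9.89 cos 60.1° = 4.930 m/s (constant).
|v_y| at impact = √((8.574)² + 2×9.8×90.9) = 43.07 m/s.
Speed = √(4.930² + 43.07²) = 43.4 m/s; angle = arctan(43.07/4.930) = 83.5° below horizontal.

43.4 m/s at 83.5° below the horizontal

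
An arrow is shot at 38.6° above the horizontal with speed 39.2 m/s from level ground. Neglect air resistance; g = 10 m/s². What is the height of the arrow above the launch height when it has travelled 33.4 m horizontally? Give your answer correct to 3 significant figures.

v_x = 39.2 cos 38.6° = 30.64 m/s, v_y0 = 39.2 sin 38.6° = 24.46 m/s.
Time to reach x = 33.4 m: t = x / v_x = 33.4 / 30.64 = 1.090 s.
y = v_y0 t − ½ g t² = 24.46×1.090 − 5.000×1.090² = 20.7 m.

20.7 m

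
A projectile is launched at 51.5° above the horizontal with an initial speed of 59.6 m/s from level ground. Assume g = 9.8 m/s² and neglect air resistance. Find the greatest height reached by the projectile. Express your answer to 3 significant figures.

111 m

Vertical component of launch velocity: v_y = 59.6 sin 51.5° = 46.64 m/s.
At the highest point the vertical velocity is zero, so v_y² = 2 g h_max.
h_max = (46.64)² / (2 × 9.8) = 2175 / 19.60 = 111 m.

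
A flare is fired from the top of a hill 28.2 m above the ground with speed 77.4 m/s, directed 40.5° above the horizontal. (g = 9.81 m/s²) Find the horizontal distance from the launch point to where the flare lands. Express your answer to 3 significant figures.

Components: v_x = 77.4 cos 40.5° = 58.86 m/s, v_y = 77.4 sin 40.5° = 50.27 m/s.
Vertical: 0 = 28.2 + 50.27 t − ½(9.81) t² ⇒ 4.905 t² − 50.27 t − 28.2 = 0.
t = [50.27 + √(2527 + 553.3)] / 9.810 = 10.78 s.
Horizontal: R = v_x · t = 58.86 × 10.78 = 635 m.

635 m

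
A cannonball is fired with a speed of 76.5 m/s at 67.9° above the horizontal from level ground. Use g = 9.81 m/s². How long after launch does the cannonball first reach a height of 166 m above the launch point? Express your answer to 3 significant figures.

v_y0 = 76.5 sin 67.9° = 70.88 m/s.
Set y = v_y0 t − ½ g t² = 166: 4.905 t² − 70.88 t + 166 = 0.
t = [70.88 ± √(5024 − 3257)] / 9.81 = (70.88 ± 42.04) / 9.81, giving t = 2.94 s or t = 11.5 s.
The cannonball is on the way up at the first time, so t = 2.94 s.

2.94 s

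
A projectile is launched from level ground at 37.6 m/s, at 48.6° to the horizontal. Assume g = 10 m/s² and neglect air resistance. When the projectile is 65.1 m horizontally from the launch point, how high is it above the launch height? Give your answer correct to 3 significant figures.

39.6 m

v_x = 37.6 cos 48.6° = 24.87 m/s, v_y0 = 37.6 sin 48.6° = 28.20 m/s.
Time to reach x = 65.1 m: t = x / v_x = 65.1 / 24.87 = 2.618 s.
y = v_y0 t − ½ g t² = 28.20×2.618 − 5.000×2.618² = 39.6 m.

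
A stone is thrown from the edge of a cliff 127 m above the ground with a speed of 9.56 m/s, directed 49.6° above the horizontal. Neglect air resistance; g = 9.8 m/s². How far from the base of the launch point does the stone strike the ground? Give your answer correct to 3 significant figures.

36.5 m

Components: v_x = 9.56 cos 49.6° = 6.196 m/s, v_y = 9.56 sin 49.6° = 7.280 m/s.
Vertical: 0 = 127 + 7.280 t − ½(9.8) t² ⇒ 4.900 t² − 7.280 t − 127 = 0.
t = [7.280 + √(53.00 + 2489)] / 9.800 = 5.888 s.
Horizontal: R = v_x · t = 6.196 × 5.888 = 36.5 m.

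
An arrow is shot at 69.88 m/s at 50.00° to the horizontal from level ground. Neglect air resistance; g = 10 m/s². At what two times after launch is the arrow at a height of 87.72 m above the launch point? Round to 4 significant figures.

2.020 s and 8.687 s

v_y0 = 69.88 sin 50.00° = 53.531 m/s.
Set y = v_y0 t − ½ g t² = 87.72: 5.000 t² − 53.531 t + 87.72 = 0.
t = [53.531 ± √(2865.6 − 1754.4)] / 10 = (53.531 ± 33.335) / 10, giving t = 2.020 s or t = 8.687 s.
So the arrow is at 87.72 m at t = 2.020 s (rising) and t = 8.687 s (falling).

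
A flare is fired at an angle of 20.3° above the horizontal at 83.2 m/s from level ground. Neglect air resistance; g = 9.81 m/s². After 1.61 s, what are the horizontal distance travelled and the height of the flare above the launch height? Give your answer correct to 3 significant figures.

v_x = 83.2 cos 20.3° = 78.03 m/s; v_y0 = 83.2 sin 20.3° = 28.87 m/s.
x = v_x t = 78.03 × 1.61 = 126 m.
y = v_y0 t − ½ g t² = 28.87×1.61 − 4.905×1.61² = 33.8 m.

x = 126 m, y = 33.8 m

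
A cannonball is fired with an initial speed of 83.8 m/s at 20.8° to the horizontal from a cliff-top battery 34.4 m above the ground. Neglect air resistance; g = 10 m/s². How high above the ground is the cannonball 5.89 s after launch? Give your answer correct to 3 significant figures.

36.2 m

v_y0 = 83.8 sin 20.8° = 29.76 m/s.
y(t) = 34.4 + v_y0 t − ½ g t² = 34.4 + 29.76×5.89 − ½×10×5.89² = 36.2 m.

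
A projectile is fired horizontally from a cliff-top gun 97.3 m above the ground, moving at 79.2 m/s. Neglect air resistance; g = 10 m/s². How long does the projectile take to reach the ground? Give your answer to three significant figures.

4.41 s

The horizontal speed doesn't affect the fall. With v_y0 = 0, h = ½ g t².
t = √(2 × 97.3 / 10) = √19.46 = 4.41 s.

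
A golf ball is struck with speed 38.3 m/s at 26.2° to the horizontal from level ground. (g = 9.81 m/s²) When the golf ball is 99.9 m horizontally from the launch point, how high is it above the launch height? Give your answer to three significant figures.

v_x = 38.3 cos 26.2° = 34.36 m/s, v_y0 = 38.3 sin 26.2° = 16.91 m/s.
Time to reach x = 99.9 m: t = x / v_x = 99.9 / 34.36 = 2.907 s.
y = v_y0 t − ½ g t² = 16.91×2.907 − 4.905×2.907² = 7.71 m.

7.71 m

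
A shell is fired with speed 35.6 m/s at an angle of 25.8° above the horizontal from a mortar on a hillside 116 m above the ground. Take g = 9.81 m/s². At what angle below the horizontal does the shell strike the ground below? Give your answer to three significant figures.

57.4°

v_x = 35.6 cos 25.8° = 32.05 m/s.
At impact |v_y| = √(v_y0² + 2 g h) = √(15.49² + 2×9.81×116) = 50.16 m/s.
Angle below horizontal = arctan(|v_y| / v_x) = arctan(50.16 / 32.05) = 57.4°.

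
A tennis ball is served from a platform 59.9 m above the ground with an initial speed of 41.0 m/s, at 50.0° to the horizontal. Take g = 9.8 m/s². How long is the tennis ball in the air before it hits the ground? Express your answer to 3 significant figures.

Vertical component: v_y = 41.0 sin 50.0° = 31.41 m/s.
Taking up as positive with launch at y = 59.9 m, landing at y = 0: 0 = 59.9 + 31.41 t − ½(9.8) t².
Solving 4.900 t² − 31.41 t − 59.9 = 0 gives t = [31.41 + √(31.41² + 4·4.900·59.9)] / 9.800 = 7.95 s.

7.95 s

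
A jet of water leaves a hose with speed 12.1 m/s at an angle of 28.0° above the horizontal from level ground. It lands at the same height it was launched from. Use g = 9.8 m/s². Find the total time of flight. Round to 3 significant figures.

1.16 s

Vertical component: v_y = 12.1 sin 28.0° = 5.681 m/s.
For a projectile landing at launch height, time of flight is t = 2 v_y / g = 2 × 5.681 / 9.8 = 1.16 s.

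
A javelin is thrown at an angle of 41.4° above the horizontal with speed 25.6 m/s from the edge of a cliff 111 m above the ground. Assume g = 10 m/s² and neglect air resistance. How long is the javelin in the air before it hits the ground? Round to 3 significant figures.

6.70 s

Vertical component: v_y = 25.6 sin 41.4° = 16.93 m/s.
Taking up as positive with launch at y = 111 m, landing at y = 0: 0 = 111 + 16.93 t − ½(10) t².
Solving 5.000 t² − 16.93 t − 111 = 0 gives t = [16.93 + √(16.93² + 4·5.000·111)] / 10.00 = 6.70 s.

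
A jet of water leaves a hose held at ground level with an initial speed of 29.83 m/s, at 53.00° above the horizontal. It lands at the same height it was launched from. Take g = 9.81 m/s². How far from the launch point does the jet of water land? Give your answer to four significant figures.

Components: v_x = 29.83 cos 53.00° = 17.952 m/s, v_y = 29.83 sin 53.00° = 23.823 m/s.
Time of flight (same landing height): t = 2 v_y / g = 2 × 23.823 / 9.81 = 4.8569 s.
Range: R = v_x · t = 17.952 × 4.8569 = 87.19 m.

87.19 m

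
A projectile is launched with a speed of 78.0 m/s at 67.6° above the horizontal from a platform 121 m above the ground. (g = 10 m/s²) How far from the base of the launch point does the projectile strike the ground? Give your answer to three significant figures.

Components: v_x = 78.0 cos 67.6° = 29.72 m/s, v_y = 78.0 sin 67.6° = 72.11 m/s.
Vertical: 0 = 121 + 72.11 t − ½(10) t² ⇒ 5.000 t² − 72.11 t − 121 = 0.
t = [72.11 + √(5200 + 2420)] / 10.00 = 15.94 s.
Horizontal: R = v_x · t = 29.72 × 15.94 = 474 m.

474 m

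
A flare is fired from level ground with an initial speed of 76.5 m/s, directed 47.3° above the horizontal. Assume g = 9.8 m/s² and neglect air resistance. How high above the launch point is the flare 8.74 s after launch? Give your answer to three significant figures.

v_y0 = 76.5 sin 47.3° = 56.22 m/s.
y(t) = v_y0 t − ½ g t² = 56.22×8.74 − 4.900×8.74² = 117 m.

117 m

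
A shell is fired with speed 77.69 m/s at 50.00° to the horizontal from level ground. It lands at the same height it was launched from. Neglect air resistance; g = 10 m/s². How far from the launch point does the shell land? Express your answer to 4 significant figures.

For level ground, R = v₀² sin(2θ) / g.
sin(2 × 50.00°) = sin 100.00° = 0.9848.
R = (77.69)² × 0.9848 / 10 = 594.4 m.

594.4 m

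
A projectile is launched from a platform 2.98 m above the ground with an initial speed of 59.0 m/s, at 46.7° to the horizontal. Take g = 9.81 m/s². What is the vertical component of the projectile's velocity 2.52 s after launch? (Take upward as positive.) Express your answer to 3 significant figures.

Initial vertical component: v_y0 = 59.0 sin 46.7° = 42.94 m/s.
v_y(t) = v_y0 − g t = 42.94 − 9.81 × 2.52 = 18.2 m/s.

18.2 m/s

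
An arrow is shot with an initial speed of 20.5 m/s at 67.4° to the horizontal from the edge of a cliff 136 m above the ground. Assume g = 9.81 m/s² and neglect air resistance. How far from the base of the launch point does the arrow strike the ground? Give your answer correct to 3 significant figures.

59.4 m

Components: v_x = 20.5 cos 67.4° = 7.878 m/s, v_y = 20.5 sin 67.4° = 18.93 m/s.
Vertical: 0 = 136 + 18.93 t − ½(9.81) t² ⇒ 4.905 t² − 18.93 t − 136 = 0.
t = [18.93 + √(358.3 + 2668)] / 9.810 = 7.537 s.
Horizontal: R = v_x · t = 7.878 × 7.537 = 59.4 m.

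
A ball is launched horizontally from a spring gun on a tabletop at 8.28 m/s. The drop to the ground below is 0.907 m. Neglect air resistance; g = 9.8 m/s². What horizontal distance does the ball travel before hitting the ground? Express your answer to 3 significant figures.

Initial vertical velocity is zero, so the fall time comes from h = ½ g t²: t = √(2 × 0.907 / 9.8) = 0.4302 s.
Horizontal motion is uniform at 8.28 m/s, so x = 8.28 × 0.4302 = 3.56 m.

3.56 m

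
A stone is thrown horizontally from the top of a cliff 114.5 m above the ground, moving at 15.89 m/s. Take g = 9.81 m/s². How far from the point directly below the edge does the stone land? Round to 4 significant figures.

76.77 m

Initial vertical velocity is zero, so the fall time comes from h = ½ g t²: t = √(2 × 114.5 / 9.81) = 4.8315 s.
Horizontal motion is uniform at 15.89 m/s, so x = 15.89 × 4.8315 = 76.77 m.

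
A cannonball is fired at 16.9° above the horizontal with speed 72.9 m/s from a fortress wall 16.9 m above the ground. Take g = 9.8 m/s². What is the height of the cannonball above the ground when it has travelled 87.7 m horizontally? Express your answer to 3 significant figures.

v_x = 72.9 cos 16.9° = 69.75 m/s, v_y0 = 72.9 sin 16.9° = 21.19 m/s.
Time to reach x = 87.7 m: t = x / v_x = 87.7 / 69.75 = 1.257 s.
y = 16.9 + v_y0 t − ½ g t² = 16.9 + 21.19×1.257 − 4.900×1.257² = 35.8 m.

35.8 m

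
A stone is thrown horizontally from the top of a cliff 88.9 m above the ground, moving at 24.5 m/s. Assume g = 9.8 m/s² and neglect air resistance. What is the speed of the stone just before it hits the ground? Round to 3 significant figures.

Fall time: t = √(2 × 88.9 / 9.8) = 4.259 s.
At impact: v_x = 24.5 m/s (unchanged), v_y = g t = 9.8 × 4.259 = 41.74 m/s.
Speed = √(v_x² + v_y²) = √(600.2 + 1742) = 48.4 m/s.

48.4 m/s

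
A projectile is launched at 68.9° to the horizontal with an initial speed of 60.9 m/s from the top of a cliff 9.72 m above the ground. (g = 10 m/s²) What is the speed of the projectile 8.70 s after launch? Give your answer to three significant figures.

v_x = 60.9 cos 68.9° = 21.92 m/s (constant).
v_y(t) = 60.9 sin 68.9° − g t = 56.82 − 10 × 8.70 = -30.18 m/s.
Speed = √(v_x² + v_y²) = √(480.5 + 910.8) = 37.3 m/s.

37.3 m/s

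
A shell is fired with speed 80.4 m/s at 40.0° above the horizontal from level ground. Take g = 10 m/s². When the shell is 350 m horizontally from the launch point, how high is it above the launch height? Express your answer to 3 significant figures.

132 m

v_x = 80.4 cos 40.0° = 61.59 m/s, v_y0 = 80.4 sin 40.0° = 51.68 m/s.
Time to reach x = 350 m: t = x / v_x = 350 / 61.59 = 5.683 s.
y = v_y0 t − ½ g t² = 51.68×5.683 − 5.000×5.683² = 132 m.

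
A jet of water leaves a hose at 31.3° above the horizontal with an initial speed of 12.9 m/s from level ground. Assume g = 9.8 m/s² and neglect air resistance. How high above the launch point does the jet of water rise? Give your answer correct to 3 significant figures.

2.29 m

Vertical component of launch velocity: v_y = 12.9 sin 31.3° = 6.702 m/s.
At the highest point the vertical velocity is zero, so v_y² = 2 g h_max.
h_max = (6.702)² / (2 × 9.8) = 44.92 / 19.60 = 2.29 m.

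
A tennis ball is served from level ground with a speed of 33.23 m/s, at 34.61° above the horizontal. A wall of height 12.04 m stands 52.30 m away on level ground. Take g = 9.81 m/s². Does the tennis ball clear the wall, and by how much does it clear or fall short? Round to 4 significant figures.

Yes — it clears the wall by 6.116 m.

v_x = 33.23 cos 34.61° = 27.350 m/s; v_y0 = 33.23 sin 34.61° = 18.874 m/s.
Time to reach the wall: t = 52.30 / 27.350 = 1.9122 s.
Height at that point: y = 18.874×1.9122 − 4.905×1.9122² = 18.156 m.
That is 18.156 − 12.04 = 6.116 m above the top of the wall, so the tennis ball clears it.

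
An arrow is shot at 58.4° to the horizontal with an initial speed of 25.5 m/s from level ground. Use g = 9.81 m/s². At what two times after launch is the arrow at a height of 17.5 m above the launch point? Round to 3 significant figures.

v_y0 = 25.5 sin 58.4° = 21.72 m/s.
Set y = v_y0 t − ½ g t² = 17.5: 4.905 t² − 21.72 t + 17.5 = 0.
t = [21.72 ± √(471.8 − 343.4)] / 9.81 = (21.72 ± 11.33) / 9.81, giving t = 1.06 s or t = 3.37 s.
So the arrow is at 17.5 m at t = 1.06 s (rising) and t = 3.37 s (falling).

1.06 s and 3.37 s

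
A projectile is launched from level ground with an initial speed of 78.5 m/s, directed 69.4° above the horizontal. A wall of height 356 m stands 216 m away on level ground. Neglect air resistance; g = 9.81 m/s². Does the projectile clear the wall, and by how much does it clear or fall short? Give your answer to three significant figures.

v_x = 78.5 cos 69.4° = 27.62 m/s; v_y0 = 78.5 sin 69.4° = 73.48 m/s.
Time to reach the wall: t = 216 / 27.62 = 7.820 s.
Height at that point: y = 73.48×7.820 − 4.905×7.820² = 274.7 m.
That is 356 − 274.7 = 81.3 m below the top of the wall, so the projectile does not clear it.

No — it falls 81.3 m short of clearing the wall.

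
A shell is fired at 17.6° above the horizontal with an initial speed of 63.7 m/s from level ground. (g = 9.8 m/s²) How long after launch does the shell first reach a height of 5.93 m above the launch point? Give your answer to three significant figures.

v_y0 = 63.7 sin 17.6° = 19.26 m/s.
Set y = v_y0 t − ½ g t² = 5.93: 4.900 t² − 19.26 t + 5.93 = 0.
t = [19.26 ± √(370.9 − 116.2)] / 9.8 = (19.26 ± 15.96) / 9.8, giving t = 0.337 s or t = 3.59 s.
The shell is on the way up at the first time, so t = 0.337 s.

0.337 s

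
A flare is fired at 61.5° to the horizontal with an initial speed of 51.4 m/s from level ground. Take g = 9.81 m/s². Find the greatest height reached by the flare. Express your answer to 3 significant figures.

104 m

Vertical component of launch velocity: v_y = 51.4 sin 61.5° = 45.17 m/s.
At the highest point the vertical velocity is zero, so v_y² = 2 g h_max.
h_max = (45.17)² / (2 × 9.81) = 2040 / 19.62 = 104 m.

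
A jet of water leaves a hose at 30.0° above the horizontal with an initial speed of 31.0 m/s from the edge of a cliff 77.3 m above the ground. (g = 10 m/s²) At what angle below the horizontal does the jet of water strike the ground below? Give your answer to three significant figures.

v_x = 31.0 cos 30.0° = 26.85 m/s.
At impact |v_y| = √(v_y0² + 2 g h) = √(15.50² + 2×10×77.3) = 42.26 m/s.
Angle below horizontal = arctan(|v_y| / v_x) = arctan(42.26 / 26.85) = 57.6°.

57.6°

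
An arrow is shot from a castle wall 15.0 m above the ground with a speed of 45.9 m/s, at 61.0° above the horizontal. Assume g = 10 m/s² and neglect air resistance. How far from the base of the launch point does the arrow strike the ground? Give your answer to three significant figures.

Components: v_x = 45.9 cos 61.0° = 22.25 m/s, v_y = 45.9 sin 61.0° = 40.15 m/s.
Vertical: 0 = 15.0 + 40.15 t − ½(10) t² ⇒ 5.000 t² − 40.15 t − 15.0 = 0.
t = [40.15 + √(1612 + 300.0)] / 10.00 = 8.388 s.
Horizontal: R = v_x · t = 22.25 × 8.388 = 187 m.

187 m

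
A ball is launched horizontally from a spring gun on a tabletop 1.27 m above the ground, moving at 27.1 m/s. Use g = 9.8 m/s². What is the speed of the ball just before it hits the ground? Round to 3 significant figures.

Fall time: t = √(2 × 1.27 / 9.8) = 0.5091 s.
At impact: v_x = 27.1 m/s (unchanged), v_y = g t = 9.8 × 0.5091 = 4.989 m/s.
Speed = √(v_x² + v_y²) = √(734.4 + 24.89) = 27.6 m/s.

27.6 m/s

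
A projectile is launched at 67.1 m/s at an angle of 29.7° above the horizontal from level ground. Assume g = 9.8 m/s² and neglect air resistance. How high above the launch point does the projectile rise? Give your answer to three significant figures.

Vertical component of launch velocity: v_y = 67.1 sin 29.7° = 33.25 m/s.
At the highest point the vertical velocity is zero, so v_y² = 2 g h_max.
h_max = (33.25)² / (2 × 9.8) = 1106 / 19.60 = 56.4 m.

56.4 m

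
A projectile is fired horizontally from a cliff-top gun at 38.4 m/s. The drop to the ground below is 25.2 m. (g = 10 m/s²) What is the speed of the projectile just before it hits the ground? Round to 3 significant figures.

44.5 m/s

Fall time: t = √(2 × 25.2 / 10) = 2.245 s.
At impact: v_x = 38.4 m/s (unchanged), v_y = g t = 10 × 2.245 = 22.45 m/s.
Speed = √(v_x² + v_y²) = √(1475 + 504.0) = 44.5 m/s.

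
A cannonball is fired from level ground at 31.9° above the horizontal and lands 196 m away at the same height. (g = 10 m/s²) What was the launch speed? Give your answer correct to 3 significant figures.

On level ground, R = v₀² sin(2θ) / g, so v₀ = √(R g / sin 2θ).
sin(2 × 31.9°) = 0.8973.
v₀ = √(196 × 10 / 0.8973) = √2184 = 46.7 m/s.

46.7 m/s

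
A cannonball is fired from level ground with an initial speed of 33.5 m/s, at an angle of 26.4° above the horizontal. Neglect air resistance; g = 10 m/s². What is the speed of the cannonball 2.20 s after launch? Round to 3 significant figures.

v_x = 33.5 cos 26.4° = 30.01 m/s (constant).
v_y(t) = 33.5 sin 26.4° − g t = 14.90 − 10 × 2.20 = -7.100 m/s.
Speed = √(v_x² + v_y²) = √(900.6 + 50.41) = 30.8 m/s.

30.8 m/s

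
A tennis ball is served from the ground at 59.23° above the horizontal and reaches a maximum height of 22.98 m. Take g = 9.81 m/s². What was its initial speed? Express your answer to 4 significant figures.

At maximum height v_y = 0, so (v₀ sin θ)² = 2 g H.
v₀ sin 59.23° = √(2 × 9.81 × 22.98) = 21.234 m/s.
v₀ = 21.234 / sin 59.23° = 21.234 / 0.8592 = 24.71 m/s.

24.71 m/s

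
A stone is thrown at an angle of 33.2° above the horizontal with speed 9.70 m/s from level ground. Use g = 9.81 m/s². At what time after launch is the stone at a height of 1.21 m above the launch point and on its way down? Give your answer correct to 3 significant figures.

0.757 s

v_y0 = 9.70 sin 33.2° = 5.311 m/s.
Set y = v_y0 t − ½ g t² = 1.21: 4.905 t² − 5.311 t + 1.21 = 0.
t = [5.311 ± √(28.21 − 23.74)] / 9.81 = (5.311 ± 2.114) / 9.81, giving t = 0.326 s or t = 0.757 s.
On the way down corresponds to the larger root: t = 0.757 s.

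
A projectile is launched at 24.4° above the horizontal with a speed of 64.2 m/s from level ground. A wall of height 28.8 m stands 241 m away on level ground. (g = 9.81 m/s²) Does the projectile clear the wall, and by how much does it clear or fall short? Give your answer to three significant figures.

No — it falls 2.82 m short of clearing the wall.

v_x = 64.2 cos 24.4° = 58.47 m/s; v_y0 = 64.2 sin 24.4° = 26.52 m/s.
Time to reach the wall: t = 241 / 58.47 = 4.122 s.
Height at that point: y = 26.52×4.122 − 4.905×4.122² = 25.98 m.
That is 28.8 − 25.98 = 2.82 m below the top of the wall, so the projectile does not clear it.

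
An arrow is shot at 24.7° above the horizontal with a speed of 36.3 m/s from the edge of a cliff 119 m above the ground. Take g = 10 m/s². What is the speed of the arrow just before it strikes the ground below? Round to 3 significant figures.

v_x = 36.3 cos 24.7° = 32.98 m/s is unchanged throughout.
For the vertical component, v_y² = v_y0² + 2 g h = (15.17)² + 2×10×119 = 2610, so |v_y| = 51.09 m/s.
Impact speed = √(v_x² + v_y²) = √(1088 + 2610) = 60.8 m/s.

60.8 m/s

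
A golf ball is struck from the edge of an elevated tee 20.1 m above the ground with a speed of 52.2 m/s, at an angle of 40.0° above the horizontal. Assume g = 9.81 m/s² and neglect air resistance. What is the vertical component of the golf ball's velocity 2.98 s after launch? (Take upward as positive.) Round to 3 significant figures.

Initial vertical component: v_y0 = 52.2 sin 40.0° = 33.55 m/s.
v_y(t) = v_y0 − g t = 33.55 − 9.81 × 2.98 = 4.32 m/s.

4.32 m/s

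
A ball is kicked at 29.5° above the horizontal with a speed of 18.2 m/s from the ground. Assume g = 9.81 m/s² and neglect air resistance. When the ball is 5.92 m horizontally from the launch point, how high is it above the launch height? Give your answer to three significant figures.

2.66 m

v_x = 18.2 cos 29.5° = 15.84 m/s, v_y0 = 18.2 sin 29.5° = 8.962 m/s.
Time to reach x = 5.92 m: t = x / v_x = 5.92 / 15.84 = 0.3737 s.
y = v_y0 t − ½ g t² = 8.962×0.3737 − 4.905×0.3737² = 2.66 m.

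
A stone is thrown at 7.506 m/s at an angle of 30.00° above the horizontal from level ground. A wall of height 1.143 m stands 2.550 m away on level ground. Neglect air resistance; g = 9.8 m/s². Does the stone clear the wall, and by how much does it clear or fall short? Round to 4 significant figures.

No — it falls 0.4248 m short of clearing the wall.

v_x = 7.506 cos 30.00° = 6.5004 m/s; v_y0 = 7.506 sin 30.00° = 3.7530 m/s.
Time to reach the wall: t = 2.550 / 6.5004 = 0.39228 s.
Height at that point: y = 3.7530×0.39228 − 4.900×0.39228² = 0.71820 m.
That is 1.143 − 0.71820 = 0.4248 m below the top of the wall, so the stone does not clear it.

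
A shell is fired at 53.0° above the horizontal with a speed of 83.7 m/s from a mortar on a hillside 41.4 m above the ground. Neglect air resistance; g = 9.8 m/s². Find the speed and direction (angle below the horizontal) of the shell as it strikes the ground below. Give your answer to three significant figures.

v_x = 83.7 cos 53.0° = 50.37 m/s (constant).
|v_y| at impact = √((66.85)² + 2×9.8×41.4) = 72.67 m/s.
Speed = √(50.37² + 72.67²) = 88.4 m/s; angle = arctan(72.67/50.37) = 55.3° below horizontal.

88.4 m/s at 55.3° below the horizontal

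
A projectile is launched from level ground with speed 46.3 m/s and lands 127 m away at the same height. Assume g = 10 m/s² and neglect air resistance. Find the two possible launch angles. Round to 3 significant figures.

Level-ground range: R = v₀² sin(2θ)/g ⇒ sin 2θ = R g / v₀² = 127×10/46.3² = 0.5924.
2θ = arcsin(0.5924) = 36.33° or 180° − 36.33° = 143.67°.
So θ = 18.2° or θ = 71.8°.

18.2° and 71.8°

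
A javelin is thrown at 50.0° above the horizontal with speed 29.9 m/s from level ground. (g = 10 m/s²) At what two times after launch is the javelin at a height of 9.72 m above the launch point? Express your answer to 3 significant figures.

0.473 s and 4.11 s

v_y0 = 29.9 sin 50.0° = 22.90 m/s.
Set y = v_y0 t − ½ g t² = 9.72: 5.000 t² − 22.90 t + 9.72 = 0.
t = [22.90 ± √(524.4 − 194.4)] / 10 = (22.90 ± 18.17) / 10, giving t = 0.473 s or t = 4.11 s.
So the javelin is at 9.72 m at t = 0.473 s (rising) and t = 4.11 s (falling).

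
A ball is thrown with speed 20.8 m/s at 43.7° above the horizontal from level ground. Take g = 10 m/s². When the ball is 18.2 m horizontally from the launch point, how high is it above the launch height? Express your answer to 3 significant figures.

v_x = 20.8 cos 43.7° = 15.04 m/s, v_y0 = 20.8 sin 43.7° = 14.37 m/s.
Time to reach x = 18.2 m: t = x / v_x = 18.2 / 15.04 = 1.210 s.
y = v_y0 t − ½ g t² = 14.37×1.210 − 5.000×1.210² = 10.1 m.

10.1 m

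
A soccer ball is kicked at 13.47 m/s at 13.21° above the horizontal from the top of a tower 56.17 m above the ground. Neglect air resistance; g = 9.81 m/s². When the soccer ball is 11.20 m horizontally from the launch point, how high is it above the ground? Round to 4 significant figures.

v_x = 13.47 cos 13.21° = 13.114 m/s, v_y0 = 13.47 sin 13.21° = 3.0782 m/s.
Time to reach x = 11.20 m: t = x / v_x = 11.20 / 13.114 = 0.85405 s.
y = 56.17 + v_y0 t − ½ g t² = 56.17 + 3.0782×0.85405 − 4.905×0.85405² = 55.22 m.

55.22 m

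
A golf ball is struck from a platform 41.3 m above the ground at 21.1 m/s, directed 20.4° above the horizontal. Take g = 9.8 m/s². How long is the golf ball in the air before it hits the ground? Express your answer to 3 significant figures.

Vertical component: v_y = 21.1 sin 20.4° = 7.355 m/s.
Taking up as positive with launch at y = 41.3 m, landing at y = 0: 0 = 41.3 + 7.355 t − ½(9.8) t².
Solving 4.900 t² − 7.355 t − 41.3 = 0 gives t = [7.355 + √(7.355² + 4·4.900·41.3)] / 9.800 = 3.75 s.

3.75 s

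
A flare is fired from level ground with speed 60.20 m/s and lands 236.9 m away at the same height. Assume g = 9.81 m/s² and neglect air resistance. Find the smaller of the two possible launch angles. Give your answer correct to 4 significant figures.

Level-ground range: R = v₀² sin(2θ)/g ⇒ sin 2θ = R g / v₀² = 236.9×9.81/60.20² = 0.6413.
2θ = arcsin(0.6413) = 39.889° or 180° − 39.889° = 140.111°.
So θ = 19.94° or θ = 70.06°.

19.94°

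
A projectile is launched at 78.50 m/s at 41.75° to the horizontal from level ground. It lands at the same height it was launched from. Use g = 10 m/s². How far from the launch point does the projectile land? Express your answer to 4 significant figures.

For level ground, R = v₀² sin(2θ) / g.
sin(2 × 41.75°) = sin 83.500° = 0.9936.
R = (78.50)² × 0.9936 / 10 = 612.3 m.

612.3 m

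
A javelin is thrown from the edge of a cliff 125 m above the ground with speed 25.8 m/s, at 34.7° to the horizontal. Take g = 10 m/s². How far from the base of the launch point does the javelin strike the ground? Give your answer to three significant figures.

142 m

Components: v_x = 25.8 cos 34.7° = 21.21 m/s, v_y = 25.8 sin 34.7° = 14.69 m/s.
Vertical: 0 = 125 + 14.69 t − ½(10) t² ⇒ 5.000 t² − 14.69 t − 125 = 0.
t = [14.69 + √(215.8 + 2500)] / 10.00 = 6.680 s.
Horizontal: R = v_x · t = 21.21 × 6.680 = 142 m.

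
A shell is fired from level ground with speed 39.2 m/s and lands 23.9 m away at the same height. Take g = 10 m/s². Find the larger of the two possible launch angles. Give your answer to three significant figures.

Level-ground range: R = v₀² sin(2θ)/g ⇒ sin 2θ = R g / v₀² = 23.9×10/39.2² = 0.1555.
2θ = arcsin(0.1555) = 8.946° or 180° − 8.946° = 171.054°.
So θ = 4.47° or θ = 85.5°.

85.5°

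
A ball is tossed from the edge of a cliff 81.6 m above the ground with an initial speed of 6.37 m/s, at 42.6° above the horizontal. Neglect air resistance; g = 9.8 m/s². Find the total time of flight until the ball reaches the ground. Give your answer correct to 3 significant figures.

4.54 s

Vertical component: v_y = 6.37 sin 42.6° = 4.312 m/s.
Taking up as positive with launch at y = 81.6 m, landing at y = 0: 0 = 81.6 + 4.312 t − ½(9.8) t².
Solving 4.900 t² − 4.312 t − 81.6 = 0 gives t = [4.312 + √(4.312² + 4·4.900·81.6)] / 9.800 = 4.54 s.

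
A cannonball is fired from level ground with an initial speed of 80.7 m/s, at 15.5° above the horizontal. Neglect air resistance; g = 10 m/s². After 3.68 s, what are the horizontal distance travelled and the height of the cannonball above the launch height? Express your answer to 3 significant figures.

v_x = 80.7 cos 15.5° = 77.76 m/s; v_y0 = 80.7 sin 15.5° = 21.57 m/s.
x = v_x t = 77.76 × 3.68 = 286 m.
y = v_y0 t − ½ g t² = 21.57×3.68 − 5.000×3.68² = 11.7 m.

x = 286 m, y = 11.7 m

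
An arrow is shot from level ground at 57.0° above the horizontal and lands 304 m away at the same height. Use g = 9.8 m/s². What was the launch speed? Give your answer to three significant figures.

On level ground, R = v₀² sin(2θ) / g, so v₀ = √(R g / sin 2θ).
sin(2 × 57.0°) = 0.9135.
v₀ = √(304 × 9.8 / 0.9135) = √3261 = 57.1 m/s.

57.1 m/s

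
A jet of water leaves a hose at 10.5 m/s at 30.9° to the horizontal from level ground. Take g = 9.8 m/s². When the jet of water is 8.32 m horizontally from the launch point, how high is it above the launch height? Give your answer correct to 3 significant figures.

0.801 m

v_x = 10.5 cos 30.9° = 9.010 m/s, v_y0 = 10.5 sin 30.9° = 5.392 m/s.
Time to reach x = 8.32 m: t = x / v_x = 8.32 / 9.010 = 0.9234 s.
y = v_y0 t − ½ g t² = 5.392×0.9234 − 4.900×0.9234² = 0.801 m.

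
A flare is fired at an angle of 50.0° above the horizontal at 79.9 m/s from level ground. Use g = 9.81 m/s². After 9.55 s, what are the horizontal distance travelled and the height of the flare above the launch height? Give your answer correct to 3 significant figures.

v_x = 79.9 cos 50.0° = 51.36 m/s; v_y0 = 79.9 sin 50.0° = 61.21 m/s.
x = v_x t = 51.36 × 9.55 = 490 m.
y = v_y0 t − ½ g t² = 61.21×9.55 − 4.905×9.55² = 137 m.

x = 490 m, y = 137 m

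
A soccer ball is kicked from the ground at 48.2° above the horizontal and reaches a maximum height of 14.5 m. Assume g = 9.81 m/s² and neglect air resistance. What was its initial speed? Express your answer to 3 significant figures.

22.6 m/s

At maximum height v_y = 0, so (v₀ sin θ)² = 2 g H.
v₀ sin 48.2° = √(2 × 9.81 × 14.5) = 16.87 m/s.
v₀ = 16.87 / sin 48.2° = 16.87 / 0.7455 = 22.6 m/s.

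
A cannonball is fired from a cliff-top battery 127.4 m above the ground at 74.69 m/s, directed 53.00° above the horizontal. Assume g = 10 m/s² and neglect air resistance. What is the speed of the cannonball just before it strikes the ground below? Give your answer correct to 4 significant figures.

90.15 m/s

v_x = 74.69 cos 53.00° = 44.950 m/s is unchanged throughout.
For the vertical component, v_y² = v_y0² + 2 g h = (59.650)² + 2×10×127.4 = 6106.1, so |v_y| = 78.142 m/s.
Impact speed = √(v_x² + v_y²) = √(2020.5 + 6106.1) = 90.15 m/s.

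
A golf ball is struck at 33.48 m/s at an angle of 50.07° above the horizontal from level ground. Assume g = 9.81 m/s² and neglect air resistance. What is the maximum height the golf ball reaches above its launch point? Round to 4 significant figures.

Vertical component of launch velocity: v_y = 33.48 sin 50.07° = 25.673 m/s.
At the highest point the vertical velocity is zero, so v_y² = 2 g h_max.
h_max = (25.673)² / (2 × 9.81) = 659.10 / 19.62 = 33.59 m.

33.59 m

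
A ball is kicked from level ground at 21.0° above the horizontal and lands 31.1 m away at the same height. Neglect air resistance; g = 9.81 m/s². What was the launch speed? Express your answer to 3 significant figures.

21.4 m/s

On level ground, R = v₀² sin(2θ) / g, so v₀ = √(R g / sin 2θ).
sin(2 × 21.0°) = 0.6691.
v₀ = √(31.1 × 9.81 / 0.6691) = √456.0 = 21.4 m/s.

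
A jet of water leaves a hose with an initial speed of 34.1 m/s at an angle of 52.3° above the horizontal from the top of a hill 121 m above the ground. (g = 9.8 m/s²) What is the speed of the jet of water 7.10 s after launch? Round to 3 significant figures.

47.4 m/s

v_x = 34.1 cos 52.3° = 20.85 m/s (constant).
v_y(t) = 34.1 sin 52.3° − g t = 26.98 − 9.8 × 7.10 = -42.60 m/s.
Speed = √(v_x² + v_y²) = √(434.7 + 1815) = 47.4 m/s.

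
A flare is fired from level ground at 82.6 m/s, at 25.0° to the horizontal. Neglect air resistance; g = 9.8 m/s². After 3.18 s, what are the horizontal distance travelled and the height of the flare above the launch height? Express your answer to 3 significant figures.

v_x = 82.6 cos 25.0° = 74.86 m/s; v_y0 = 82.6 sin 25.0° = 34.91 m/s.
x = v_x t = 74.86 × 3.18 = 238 m.
y = v_y0 t − ½ g t² = 34.91×3.18 − 4.900×3.18² = 61.5 m.

x = 238 m, y = 61.5 m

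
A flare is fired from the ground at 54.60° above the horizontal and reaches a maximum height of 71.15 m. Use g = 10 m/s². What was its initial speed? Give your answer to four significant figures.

46.28 m/s

At maximum height v_y = 0, so (v₀ sin θ)² = 2 g H.
v₀ sin 54.60° = √(2 × 10 × 71.15) = 37.723 m/s.
v₀ = 37.723 / sin 54.60° = 37.723 / 0.8151 = 46.28 m/s.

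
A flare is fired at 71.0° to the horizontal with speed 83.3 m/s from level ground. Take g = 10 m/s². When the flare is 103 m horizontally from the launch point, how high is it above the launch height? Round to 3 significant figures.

227 m

v_x = 83.3 cos 71.0° = 27.12 m/s, v_y0 = 83.3 sin 71.0° = 78.76 m/s.
Time to reach x = 103 m: t = x / v_x = 103 / 27.12 = 3.798 s.
y = v_y0 t − ½ g t² = 78.76×3.798 − 5.000×3.798² = 227 m.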